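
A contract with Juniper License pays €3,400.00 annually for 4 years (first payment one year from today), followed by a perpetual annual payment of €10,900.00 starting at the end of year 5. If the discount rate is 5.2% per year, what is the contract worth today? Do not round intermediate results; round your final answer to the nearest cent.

€183143.85

PV of 4-year annuity: €3,400.00 × [1 − (1+0.052)^−4] / 0.052 = 12000.43072
Perpetuity value at year 4: €10,900.00 / 0.052 = 209615.38462
PV of perpetuity: 209615.38462 / (1+0.052)^4 = 171143.41554
Total PV = 12000.43072 + 171143.41554 = 183143.84626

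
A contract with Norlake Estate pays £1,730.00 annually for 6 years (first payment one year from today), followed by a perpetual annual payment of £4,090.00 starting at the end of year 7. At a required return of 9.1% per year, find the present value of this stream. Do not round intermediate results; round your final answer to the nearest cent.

PV of 6-year annuity: £1,730.00 × [1 − (1+0.091)^−6] / 0.091 = 7737.55551
Perpetuity value at year 6: £4,090.00 / 0.091 = 44945.05495
PV of perpetuity: 44945.05495 / (1+0.091)^6 = 26652.22139
Total PV = 7737.55551 + 26652.22139 = 34389.77690

£34389.78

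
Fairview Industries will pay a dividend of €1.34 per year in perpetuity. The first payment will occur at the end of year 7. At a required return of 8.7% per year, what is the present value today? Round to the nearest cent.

Value at end of year 6: C / r = €1.34 / 0.087 = €15.4023
Discount to today: PV = €15.4023 / (1 + 0.087)^6 = €15.4023 / 1.649595 = €9.34

€9.34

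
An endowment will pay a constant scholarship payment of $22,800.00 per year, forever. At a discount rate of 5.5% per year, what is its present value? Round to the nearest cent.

$414545.45

Level perpetuity: PV = C / r = $22,800.00 / 0.055 = $414,545.45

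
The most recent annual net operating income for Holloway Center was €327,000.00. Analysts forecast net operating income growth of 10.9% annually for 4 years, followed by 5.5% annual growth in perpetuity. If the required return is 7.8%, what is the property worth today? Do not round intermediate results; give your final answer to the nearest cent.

D_1 = 362643.00000
D_2 = 402171.08700
D_3 = 446007.73548
D_4 = 494622.57865
Terminal value at year 4: TV = D_4×(1+g_2)/(r−g_2) = 521826.82048/0.023 = 22688122.62941
P_0 = D_1/(1+r)^1 + D_2/(1+r)^2 + D_3/(1+r)^3 + D_4/(1+r)^4 + TV/(1+r)^4
    = 336403.52505 + 346077.46686 + 356029.60181 + 366267.92987 + 16800550.69644 = 18205329.22003

€18205329.22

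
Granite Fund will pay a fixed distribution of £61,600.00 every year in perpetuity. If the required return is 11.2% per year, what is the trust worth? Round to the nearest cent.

Level perpetuity: PV = C / r = £61,600.00 / 0.112 = £550,000.00

£550000.00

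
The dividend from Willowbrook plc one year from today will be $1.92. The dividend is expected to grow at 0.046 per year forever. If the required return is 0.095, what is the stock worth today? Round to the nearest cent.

$39.18

Growing perpetuity: P = D₁ / (r − g) = $1.9200 / (0.095 − 0.046) = $39.18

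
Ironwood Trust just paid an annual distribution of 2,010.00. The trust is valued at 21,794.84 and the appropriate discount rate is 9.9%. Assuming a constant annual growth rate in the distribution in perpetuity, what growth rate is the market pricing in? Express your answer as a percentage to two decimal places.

0.62%

P = D₀(1+g)/(r−g) ⇒ P(r−g) = D₀(1+g) ⇒ g(P+D₀) = P·r − D₀
g = (P·r − D₀)/(P + D₀) = (21,794.84×0.099 − 2,010.00) / (21,794.84 + 2,010.00) = 0.006204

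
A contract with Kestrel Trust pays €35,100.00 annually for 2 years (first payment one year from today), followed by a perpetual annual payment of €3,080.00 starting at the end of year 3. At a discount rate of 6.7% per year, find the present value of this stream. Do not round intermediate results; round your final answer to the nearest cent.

PV of 2-year annuity: €35,100.00 × [1 − (1+0.067)^−2] / 0.067 = 63726.30741
Perpetuity value at year 2: €3,080.00 / 0.067 = 45970.14925
PV of perpetuity: 45970.14925 / (1+0.067)^2 = 40378.21117
Total PV = 63726.30741 + 40378.21117 = 104104.51858

€104104.52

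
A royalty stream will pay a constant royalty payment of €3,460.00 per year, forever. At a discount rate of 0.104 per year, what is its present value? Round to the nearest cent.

€33269.23

Level perpetuity: PV = C / r = €3,460.00 / 0.104 = €33,269.23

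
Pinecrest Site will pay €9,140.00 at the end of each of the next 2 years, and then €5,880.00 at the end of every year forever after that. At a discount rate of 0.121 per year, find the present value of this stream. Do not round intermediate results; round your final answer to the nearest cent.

PV of 2-year annuity: €9,140.00 × [1 − (1+0.121)^−2] / 0.121 = 15426.79254
Perpetuity value at year 2: €5,880.00 / 0.121 = 48595.04132
PV of perpetuity: 48595.04132 / (1+0.121)^2 = 38670.58398
Total PV = 15426.79254 + 38670.58398 = 54097.37652

€54097.38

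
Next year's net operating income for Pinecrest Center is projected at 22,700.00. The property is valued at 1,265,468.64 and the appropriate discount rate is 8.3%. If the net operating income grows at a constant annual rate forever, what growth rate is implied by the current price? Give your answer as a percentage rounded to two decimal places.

6.51%

P = D₁/(r−g) ⇒ g = r − D₁/P = 0.083 − 22,700.00/1,265,468.64 = 0.065062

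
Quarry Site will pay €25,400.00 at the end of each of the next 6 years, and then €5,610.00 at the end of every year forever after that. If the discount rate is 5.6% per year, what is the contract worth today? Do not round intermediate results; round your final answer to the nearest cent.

PV of 6-year annuity: €25,400.00 × [1 − (1+0.056)^−6] / 0.056 = 126485.25937
Perpetuity value at year 6: €5,610.00 / 0.056 = 100178.57143
PV of perpetuity: 100178.57143 / (1+0.056)^6 = 72242.26021
Total PV = 126485.25937 + 72242.26021 = 198727.51957

€198727.52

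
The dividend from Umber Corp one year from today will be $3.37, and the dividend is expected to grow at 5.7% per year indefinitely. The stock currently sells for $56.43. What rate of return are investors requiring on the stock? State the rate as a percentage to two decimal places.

11.67%

P = D₁/(r − g) ⇒ r = D₁/P + g = $3.3700/$56.43 + 0.057 = 0.059720 + 0.057 = 0.116720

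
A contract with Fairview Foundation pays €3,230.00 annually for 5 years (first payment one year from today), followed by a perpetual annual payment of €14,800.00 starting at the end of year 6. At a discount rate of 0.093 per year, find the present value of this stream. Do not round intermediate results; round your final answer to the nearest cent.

€114484.66

PV of 5-year annuity: €3,230.00 × [1 − (1+0.093)^−5] / 0.093 = 12466.38455
Perpetuity value at year 5: €14,800.00 / 0.093 = 159139.78495
PV of perpetuity: 159139.78495 / (1+0.093)^5 = 102018.27059
Total PV = 12466.38455 + 102018.27059 = 114484.65514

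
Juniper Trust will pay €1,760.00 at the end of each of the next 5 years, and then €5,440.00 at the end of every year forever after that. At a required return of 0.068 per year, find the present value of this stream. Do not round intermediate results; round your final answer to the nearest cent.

€64830.13

PV of 5-year annuity: €1,760.00 × [1 − (1+0.068)^−5] / 0.068 = 7255.15663
Perpetuity value at year 5: €5,440.00 / 0.068 = 80000.00000
PV of perpetuity: 80000.00000 / (1+0.068)^5 = 57574.97042
Total PV = 7255.15663 + 57574.97042 = 64830.12705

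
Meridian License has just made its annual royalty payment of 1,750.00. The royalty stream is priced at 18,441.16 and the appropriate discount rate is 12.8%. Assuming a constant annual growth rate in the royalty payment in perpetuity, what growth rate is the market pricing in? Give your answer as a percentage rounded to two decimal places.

3.02%

P = D₀(1+g)/(r−g) ⇒ P(r−g) = D₀(1+g) ⇒ g(P+D₀) = P·r − D₀
g = (P·r − D₀)/(P + D₀) = (18,441.16×0.128 − 1,750.00) / (18,441.16 + 1,750.00) = 0.030234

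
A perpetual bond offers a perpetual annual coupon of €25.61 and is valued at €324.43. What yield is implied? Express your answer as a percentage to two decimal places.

P = C/r ⇒ r = C/P = €25.61/€324.43 = 0.078938

7.89%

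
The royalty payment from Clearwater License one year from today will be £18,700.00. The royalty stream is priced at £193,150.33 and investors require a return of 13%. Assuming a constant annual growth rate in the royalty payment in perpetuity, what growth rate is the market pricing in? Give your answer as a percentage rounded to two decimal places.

P = D₁/(r−g) ⇒ g = r − D₁/P = 0.13 − £18,700.00/£193,150.33 = 0.033184

3.32%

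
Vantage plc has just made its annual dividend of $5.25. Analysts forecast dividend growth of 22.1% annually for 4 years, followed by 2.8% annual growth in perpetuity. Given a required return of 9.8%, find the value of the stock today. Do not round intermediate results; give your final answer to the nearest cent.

$145.48

D_1 = 6.41025
D_2 = 7.82692
D_3 = 9.55666
D_4 = 11.66869
Terminal value at year 4: TV = D_4×(1+g_2)/(r−g_2) = 11.99541/0.07 = 171.36299
P_0 = D_1/(1+r)^1 + D_2/(1+r)^2 + D_3/(1+r)^3 + D_4/(1+r)^4 + TV/(1+r)^4
    = 5.83811 + 6.49211 + 7.21937 + 8.02810 + 117.89834 = 145.47603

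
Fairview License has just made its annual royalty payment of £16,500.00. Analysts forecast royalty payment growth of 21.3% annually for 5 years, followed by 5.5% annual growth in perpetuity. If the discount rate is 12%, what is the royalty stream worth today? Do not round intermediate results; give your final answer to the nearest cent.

D_1 = 20014.50000
D_2 = 24277.58850
D_3 = 29448.71485
D_4 = 35721.29111
D_5 = 43329.92612
Terminal value at year 5: TV = D_5×(1+g_2)/(r−g_2) = 45713.07206/0.065 = 703278.03165
P_0 = D_1/(1+r)^1 + D_2/(1+r)^2 + D_3/(1+r)^3 + D_4/(1+r)^4 + D_5/(1+r)^5 + TV/(1+r)^5
    = 17870.08929 + 19353.94491 + 20961.01355 + 22701.52629 + 24586.56374 + 399058.84220 = 504531.97998

£504531.98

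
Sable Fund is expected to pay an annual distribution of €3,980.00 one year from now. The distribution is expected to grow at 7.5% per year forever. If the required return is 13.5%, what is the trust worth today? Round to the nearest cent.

Growing perpetuity: P = D₁ / (r − g) = €3,980.0000 / (0.135 − 0.075) = €66,333.33

€66333.33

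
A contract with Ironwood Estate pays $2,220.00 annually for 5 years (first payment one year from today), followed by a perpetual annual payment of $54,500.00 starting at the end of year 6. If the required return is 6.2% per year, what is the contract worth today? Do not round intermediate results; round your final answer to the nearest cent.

$660002.92

PV of 5-year annuity: $2,220.00 × [1 − (1+0.062)^−5] / 0.062 = 9300.78683
Perpetuity value at year 5: $54,500.00 / 0.062 = 879032.25806
PV of perpetuity: 879032.25806 / (1+0.062)^5 = 650702.13105
Total PV = 9300.78683 + 650702.13105 = 660002.91788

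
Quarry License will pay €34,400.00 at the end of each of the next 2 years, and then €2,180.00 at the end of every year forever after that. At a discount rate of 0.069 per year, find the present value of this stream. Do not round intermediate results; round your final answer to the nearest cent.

PV of 2-year annuity: €34,400.00 × [1 − (1+0.069)^−2] / 0.069 = 62282.13948
Perpetuity value at year 2: €2,180.00 / 0.069 = 31594.20290
PV of perpetuity: 31594.20290 / (1+0.069)^2 = 27647.25336
Total PV = 62282.13948 + 27647.25336 = 89929.39285

€89929.39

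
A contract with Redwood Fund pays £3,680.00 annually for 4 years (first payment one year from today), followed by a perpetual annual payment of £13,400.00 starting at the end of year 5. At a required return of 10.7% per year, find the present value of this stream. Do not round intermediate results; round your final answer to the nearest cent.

£94883.70

PV of 4-year annuity: £3,680.00 × [1 − (1+0.107)^−4] / 0.107 = 11490.51561
Perpetuity value at year 4: £13,400.00 / 0.107 = 125233.64486
PV of perpetuity: 125233.64486 / (1+0.107)^4 = 83393.18043
Total PV = 11490.51561 + 83393.18043 = 94883.69603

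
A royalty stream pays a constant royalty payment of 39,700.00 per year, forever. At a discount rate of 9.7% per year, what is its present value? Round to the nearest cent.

Level perpetuity: PV = C / r = 39,700.00 / 0.097 = 409,278.35

409278.35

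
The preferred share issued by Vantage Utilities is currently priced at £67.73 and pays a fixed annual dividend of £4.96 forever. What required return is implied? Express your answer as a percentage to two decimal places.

P = C/r ⇒ r = C/P = £4.96/£67.73 = 0.073232

7.32%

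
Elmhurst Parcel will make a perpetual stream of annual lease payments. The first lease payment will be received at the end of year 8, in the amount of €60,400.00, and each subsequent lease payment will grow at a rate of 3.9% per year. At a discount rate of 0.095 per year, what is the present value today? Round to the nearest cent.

€571412.95

Value at end of year 7: C₁ / (r − g) = €60,400.00 / (0.095 − 0.039) = €1,078,571.4286
Discount to today: PV = €1,078,571.4286 / (1 + 0.095)^7 = €1,078,571.4286 / 1.887552 = €571,412.95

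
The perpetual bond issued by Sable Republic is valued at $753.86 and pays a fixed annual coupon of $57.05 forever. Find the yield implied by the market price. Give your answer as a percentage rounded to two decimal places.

7.57%

P = C/r ⇒ r = C/P = $57.05/$753.86 = 0.075677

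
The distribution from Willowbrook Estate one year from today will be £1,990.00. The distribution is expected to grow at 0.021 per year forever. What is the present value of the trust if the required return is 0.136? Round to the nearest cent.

£17304.35

Growing perpetuity: P = D₁ / (r − g) = £1,990.0000 / (0.136 − 0.021) = £17,304.35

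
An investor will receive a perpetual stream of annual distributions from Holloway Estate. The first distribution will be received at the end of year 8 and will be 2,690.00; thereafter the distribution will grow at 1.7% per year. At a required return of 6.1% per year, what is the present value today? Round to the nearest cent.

Value at end of year 7: C₁ / (r − g) = 2,690.00 / (0.061 − 0.017) = 61,136.3636
Discount to today: PV = 61,136.3636 / (1 + 0.061)^7 = 61,136.3636 / 1.513588 = 40,391.68

40391.68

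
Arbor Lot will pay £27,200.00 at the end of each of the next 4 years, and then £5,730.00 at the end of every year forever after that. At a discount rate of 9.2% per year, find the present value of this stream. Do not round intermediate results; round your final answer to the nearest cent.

£131535.14

PV of 4-year annuity: £27,200.00 × [1 − (1+0.092)^−4] / 0.092 = 87734.92351
Perpetuity value at year 4: £5,730.00 / 0.092 = 62282.60870
PV of perpetuity: 62282.60870 / (1+0.092)^4 = 43800.21488
Total PV = 87734.92351 + 43800.21488 = 131535.13839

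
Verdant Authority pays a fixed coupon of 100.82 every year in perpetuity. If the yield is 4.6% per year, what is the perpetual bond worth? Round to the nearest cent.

2191.74

Level perpetuity: PV = C / r = 100.82 / 0.046 = 2,191.74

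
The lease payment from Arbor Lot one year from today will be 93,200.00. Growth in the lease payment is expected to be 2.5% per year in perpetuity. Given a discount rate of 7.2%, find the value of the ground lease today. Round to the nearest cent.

1982978.72

Growing perpetuity: P = D₁ / (r − g) = 93,200.0000 / (0.072 − 0.025) = 1,982,978.72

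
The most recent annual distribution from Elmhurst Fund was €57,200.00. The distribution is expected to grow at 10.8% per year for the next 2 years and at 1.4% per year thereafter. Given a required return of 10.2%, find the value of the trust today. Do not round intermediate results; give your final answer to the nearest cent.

D_1 = 63377.60000
D_2 = 70222.38080
Terminal value at year 2: TV = D_2×(1+g_2)/(r−g_2) = 71205.49413/0.088 = 809153.34240
P_0 = D_1/(1+r)^1 + D_2/(1+r)^2 + TV/(1+r)^2
    = 57511.43376 + 57824.56316 + 666296.67096 = 781632.66788

€781632.67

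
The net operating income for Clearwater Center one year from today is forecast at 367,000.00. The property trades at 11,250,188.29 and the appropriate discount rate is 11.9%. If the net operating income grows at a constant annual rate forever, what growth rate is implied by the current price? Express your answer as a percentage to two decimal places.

P = D₁/(r−g) ⇒ g = r − D₁/P = 0.119 − 367,000.00/11,250,188.29 = 0.086378

8.64%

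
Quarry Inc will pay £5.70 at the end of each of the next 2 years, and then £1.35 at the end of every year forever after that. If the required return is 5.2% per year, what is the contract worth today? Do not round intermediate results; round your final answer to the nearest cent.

PV of 2-year annuity: £5.70 × [1 − (1+0.052)^−2] / 0.052 = 10.56868
Perpetuity value at year 2: £1.35 / 0.052 = 25.96154
PV of perpetuity: 25.96154 / (1+0.052)^2 = 23.45843
Total PV = 10.56868 + 23.45843 = 34.02711

£34.03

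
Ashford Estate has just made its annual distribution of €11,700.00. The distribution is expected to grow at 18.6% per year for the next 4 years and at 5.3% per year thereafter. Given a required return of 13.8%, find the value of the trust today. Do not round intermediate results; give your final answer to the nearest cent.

D_1 = 13876.20000
D_2 = 16457.17320
D_3 = 19518.20742
D_4 = 23148.59399
Terminal value at year 4: TV = D_4×(1+g_2)/(r−g_2) = 24375.46948/0.085 = 286770.22913
P_0 = D_1/(1+r)^1 + D_2/(1+r)^2 + D_3/(1+r)^3 + D_4/(1+r)^4 + TV/(1+r)^4
    = 12193.49736 + 12707.81008 + 13243.81613 + 13802.43052 + 170987.75691 = 222935.31101

€222935.31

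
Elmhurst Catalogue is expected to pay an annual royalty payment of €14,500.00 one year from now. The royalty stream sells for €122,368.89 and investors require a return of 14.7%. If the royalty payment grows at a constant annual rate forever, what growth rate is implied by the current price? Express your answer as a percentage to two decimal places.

2.85%

P = D₁/(r−g) ⇒ g = r − D₁/P = 0.147 − €14,500.00/€122,368.89 = 0.028506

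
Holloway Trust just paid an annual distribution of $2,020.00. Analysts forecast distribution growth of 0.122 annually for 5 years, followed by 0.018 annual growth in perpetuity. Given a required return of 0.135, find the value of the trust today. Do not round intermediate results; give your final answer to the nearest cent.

D_1 = 2266.44000
D_2 = 2542.94568
D_3 = 2853.18505
D_4 = 3201.27363
D_5 = 3591.82901
Terminal value at year 5: TV = D_5×(1+g_2)/(r−g_2) = 3656.48193/0.117 = 31251.98235
P_0 = D_1/(1+r)^1 + D_2/(1+r)^2 + D_3/(1+r)^3 + D_4/(1+r)^4 + D_5/(1+r)^5 + TV/(1+r)^5
    = 1996.86344 + 1973.99187 + 1951.38227 + 1929.03164 + 1906.93700 + 16591.98180 = 26350.18803

$26350.19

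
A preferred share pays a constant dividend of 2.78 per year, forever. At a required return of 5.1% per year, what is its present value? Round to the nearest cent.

Level perpetuity: PV = C / r = 2.78 / 0.051 = 54.51

54.51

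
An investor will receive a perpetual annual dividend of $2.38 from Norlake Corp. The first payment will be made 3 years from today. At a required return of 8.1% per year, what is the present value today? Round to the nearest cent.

Value at end of year 2: C / r = $2.38 / 0.081 = $29.3827
Discount to today: PV = $29.3827 / (1 + 0.081)^2 = $29.3827 / 1.168561 = $25.14

$25.14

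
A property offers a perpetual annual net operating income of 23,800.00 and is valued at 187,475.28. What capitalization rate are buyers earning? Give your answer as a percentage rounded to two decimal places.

12.70%

P = C/r ⇒ r = C/P = 23,800.00/187,475.28 = 0.126950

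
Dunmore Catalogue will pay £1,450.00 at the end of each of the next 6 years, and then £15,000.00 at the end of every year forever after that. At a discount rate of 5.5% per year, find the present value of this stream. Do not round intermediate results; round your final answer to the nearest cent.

PV of 6-year annuity: £1,450.00 × [1 − (1+0.055)^−6] / 0.055 = 7243.51895
Perpetuity value at year 6: £15,000.00 / 0.055 = 272727.27273
PV of perpetuity: 272727.27273 / (1+0.055)^6 = 197794.31810
Total PV = 7243.51895 + 197794.31810 = 205037.83705

£205037.84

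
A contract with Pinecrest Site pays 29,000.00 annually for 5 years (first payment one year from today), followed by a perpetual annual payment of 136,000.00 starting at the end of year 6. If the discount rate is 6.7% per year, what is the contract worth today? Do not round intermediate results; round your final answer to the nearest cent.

1587582.91

PV of 5-year annuity: 29,000.00 × [1 − (1+0.067)^−5] / 0.067 = 119866.98243
Perpetuity value at year 5: 136,000.00 / 0.067 = 2029850.74627
PV of perpetuity: 2029850.74627 / (1+0.067)^5 = 1467715.93213
Total PV = 119866.98243 + 1467715.93213 = 1587582.91456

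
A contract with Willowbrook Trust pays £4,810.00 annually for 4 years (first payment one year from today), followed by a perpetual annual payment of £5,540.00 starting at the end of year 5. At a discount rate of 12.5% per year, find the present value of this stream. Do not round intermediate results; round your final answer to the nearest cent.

£42125.88

PV of 4-year annuity: £4,810.00 × [1 − (1+0.125)^−4] / 0.125 = 14457.12544
Perpetuity value at year 4: £5,540.00 / 0.125 = 44320.00000
PV of perpetuity: 44320.00000 / (1+0.125)^4 = 27668.75781
Total PV = 14457.12544 + 27668.75781 = 42125.88325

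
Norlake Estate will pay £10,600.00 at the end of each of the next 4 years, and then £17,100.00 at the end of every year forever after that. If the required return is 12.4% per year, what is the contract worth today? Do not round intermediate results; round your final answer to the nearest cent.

£118325.63

PV of 4-year annuity: £10,600.00 × [1 − (1+0.124)^−4] / 0.124 = 31926.53884
Perpetuity value at year 4: £17,100.00 / 0.124 = 137903.22581
PV of perpetuity: 137903.22581 / (1+0.124)^4 = 86399.09239
Total PV = 31926.53884 + 86399.09239 = 118325.63123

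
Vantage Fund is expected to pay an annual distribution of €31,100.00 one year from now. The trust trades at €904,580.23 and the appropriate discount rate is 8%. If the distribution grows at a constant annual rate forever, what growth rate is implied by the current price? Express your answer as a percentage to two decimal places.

4.56%

P = D₁/(r−g) ⇒ g = r − D₁/P = 0.08 − €31,100.00/€904,580.23 = 0.045619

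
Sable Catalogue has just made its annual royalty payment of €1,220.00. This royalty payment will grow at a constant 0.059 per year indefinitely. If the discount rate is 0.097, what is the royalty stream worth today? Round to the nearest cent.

D₁ = D₀ × (1 + g) = €1,220.00 × 1.059 = €1,291.9800
Growing perpetuity: P = D₁ / (r − g) = €1,291.9800 / (0.097 − 0.059) = €33,999.47

€33999.47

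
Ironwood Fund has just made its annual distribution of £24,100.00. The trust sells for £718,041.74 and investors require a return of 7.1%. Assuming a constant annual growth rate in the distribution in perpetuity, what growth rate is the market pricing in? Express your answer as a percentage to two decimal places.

P = D₀(1+g)/(r−g) ⇒ P(r−g) = D₀(1+g) ⇒ g(P+D₀) = P·r − D₀
g = (P·r − D₀)/(P + D₀) = (£718,041.74×0.071 − £24,100.00) / (£718,041.74 + £24,100.00) = 0.036221

3.62%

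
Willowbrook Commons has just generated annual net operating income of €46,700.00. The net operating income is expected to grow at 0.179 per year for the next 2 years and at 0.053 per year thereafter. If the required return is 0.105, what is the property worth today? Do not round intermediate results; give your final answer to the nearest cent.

D_1 = 55059.30000
D_2 = 64914.91470
Terminal value at year 2: TV = D_2×(1+g_2)/(r−g_2) = 68355.40518/0.052 = 1314527.02267
P_0 = D_1/(1+r)^1 + D_2/(1+r)^2 + TV/(1+r)^2
    = 49827.42081 + 53164.27976 + 1076576.66524 = 1179568.36582

€1179568.37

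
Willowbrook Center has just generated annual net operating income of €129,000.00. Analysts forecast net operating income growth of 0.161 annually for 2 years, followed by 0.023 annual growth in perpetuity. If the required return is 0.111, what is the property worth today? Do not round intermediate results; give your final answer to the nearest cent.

D_1 = 149769.00000
D_2 = 173881.80900
Terminal value at year 2: TV = D_2×(1+g_2)/(r−g_2) = 177881.09061/0.088 = 2021376.02962
P_0 = D_1/(1+r)^1 + D_2/(1+r)^2 + TV/(1+r)^2
    = 134805.58056 + 140872.43837 + 1637642.09604 = 1913320.11497

€1913320.11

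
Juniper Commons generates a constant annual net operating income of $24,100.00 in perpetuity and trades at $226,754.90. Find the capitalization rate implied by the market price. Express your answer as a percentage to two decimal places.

10.63%

P = C/r ⇒ r = C/P = $24,100.00/$226,754.90 = 0.106282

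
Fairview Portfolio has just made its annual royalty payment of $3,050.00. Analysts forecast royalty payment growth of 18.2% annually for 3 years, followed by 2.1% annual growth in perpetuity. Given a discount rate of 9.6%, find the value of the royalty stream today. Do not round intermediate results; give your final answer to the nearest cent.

$62744.23

D_1 = 3605.10000
D_2 = 4261.22820
D_3 = 5036.77173
Terminal value at year 3: TV = D_3×(1+g_2)/(r−g_2) = 5142.54394/0.075 = 68567.25252
P_0 = D_1/(1+r)^1 + D_2/(1+r)^2 + D_3/(1+r)^3 + TV/(1+r)^3
    = 3289.32482 + 3547.42877 + 3825.78541 + 52081.69204 = 62744.23104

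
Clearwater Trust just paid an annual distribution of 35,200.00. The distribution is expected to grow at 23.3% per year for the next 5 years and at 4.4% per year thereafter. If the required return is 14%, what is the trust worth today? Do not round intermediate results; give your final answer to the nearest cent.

D_1 = 43401.60000
D_2 = 53514.17280
D_3 = 65982.97506
D_4 = 81357.00825
D_5 = 100313.19117
Terminal value at year 5: TV = D_5×(1+g_2)/(r−g_2) = 104726.97159/0.096 = 1090905.95402
P_0 = D_1/(1+r)^1 + D_2/(1+r)^2 + D_3/(1+r)^3 + D_4/(1+r)^4 + D_5/(1+r)^5 + TV/(1+r)^5
    = 38071.57895 + 41177.41828 + 44536.62872 + 48169.88001 + 52099.52812 + 566582.36828 = 790637.40236

790637.40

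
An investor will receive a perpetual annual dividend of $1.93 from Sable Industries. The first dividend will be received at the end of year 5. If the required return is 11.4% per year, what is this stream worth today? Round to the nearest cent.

Value at end of year 4: C / r = $1.93 / 0.114 = $16.9298
Discount to today: PV = $16.9298 / (1 + 0.114)^4 = $16.9298 / 1.540071 = $10.99

$10.99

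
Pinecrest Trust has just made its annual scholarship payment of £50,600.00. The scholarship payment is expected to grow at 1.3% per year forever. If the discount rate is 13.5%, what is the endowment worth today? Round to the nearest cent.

D₁ = D₀ × (1 + g) = £50,600.00 × 1.013 = £51,257.8000
Growing perpetuity: P = D₁ / (r − g) = £51,257.8000 / (0.135 − 0.013) = £420,145.90

£420145.90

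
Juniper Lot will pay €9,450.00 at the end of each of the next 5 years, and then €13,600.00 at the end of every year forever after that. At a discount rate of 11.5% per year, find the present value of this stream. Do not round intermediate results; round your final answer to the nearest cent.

€103113.88

PV of 5-year annuity: €9,450.00 × [1 − (1+0.115)^−5] / 0.115 = 34491.34565
Perpetuity value at year 5: €13,600.00 / 0.115 = 118260.86957
PV of perpetuity: 118260.86957 / (1+0.115)^5 = 68622.53085
Total PV = 34491.34565 + 68622.53085 = 103113.87650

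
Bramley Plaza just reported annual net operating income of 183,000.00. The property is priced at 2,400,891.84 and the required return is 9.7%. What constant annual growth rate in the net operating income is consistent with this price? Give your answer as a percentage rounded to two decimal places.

1.93%

P = D₀(1+g)/(r−g) ⇒ P(r−g) = D₀(1+g) ⇒ g(P+D₀) = P·r − D₀
g = (P·r − D₀)/(P + D₀) = (2,400,891.84×0.097 − 183,000.00) / (2,400,891.84 + 183,000.00) = 0.019307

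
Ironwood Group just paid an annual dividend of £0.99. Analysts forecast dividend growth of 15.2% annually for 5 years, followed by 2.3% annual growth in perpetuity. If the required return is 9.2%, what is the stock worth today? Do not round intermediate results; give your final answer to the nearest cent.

£25.01

D_1 = 1.14048
D_2 = 1.31383
D_3 = 1.51354
D_4 = 1.74359
D_5 = 2.00862
Terminal value at year 5: TV = D_5×(1+g_2)/(r−g_2) = 2.05482/0.069 = 29.77996
P_0 = D_1/(1+r)^1 + D_2/(1+r)^2 + D_3/(1+r)^3 + D_4/(1+r)^4 + D_5/(1+r)^5 + TV/(1+r)^5
    = 1.04440 + 1.10178 + 1.16232 + 1.22618 + 1.29355 + 19.17834 = 25.00656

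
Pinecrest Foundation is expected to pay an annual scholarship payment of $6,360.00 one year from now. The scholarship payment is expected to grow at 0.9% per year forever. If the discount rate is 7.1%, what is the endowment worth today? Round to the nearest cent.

$102580.65

Growing perpetuity: P = D₁ / (r − g) = $6,360.0000 / (0.071 − 0.009) = $102,580.65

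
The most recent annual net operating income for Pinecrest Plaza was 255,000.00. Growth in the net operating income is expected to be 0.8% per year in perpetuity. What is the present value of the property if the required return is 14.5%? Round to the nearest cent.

1876204.38

D₁ = D₀ × (1 + g) = 255,000.00 × 1.008 = 257,040.0000
Growing perpetuity: P = D₁ / (r − g) = 257,040.0000 / (0.145 − 0.008) = 1,876,204.38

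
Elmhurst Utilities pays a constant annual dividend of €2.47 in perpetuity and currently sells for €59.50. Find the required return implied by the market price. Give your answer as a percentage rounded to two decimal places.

4.15%

P = C/r ⇒ r = C/P = €2.47/€59.50 = 0.041513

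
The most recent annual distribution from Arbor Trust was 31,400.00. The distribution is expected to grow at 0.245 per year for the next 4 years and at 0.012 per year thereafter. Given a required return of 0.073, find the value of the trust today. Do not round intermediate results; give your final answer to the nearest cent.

D_1 = 39093.00000
D_2 = 48670.78500
D_3 = 60595.12733
D_4 = 75440.93352
Terminal value at year 4: TV = D_4×(1+g_2)/(r−g_2) = 76346.22472/0.061 = 1251577.45446
P_0 = D_1/(1+r)^1 + D_2/(1+r)^2 + D_3/(1+r)^3 + D_4/(1+r)^4 + TV/(1+r)^4
    = 36433.36440 + 42273.56820 + 49049.94632 + 56912.56587 + 944188.79765 = 1128858.24244

1128858.24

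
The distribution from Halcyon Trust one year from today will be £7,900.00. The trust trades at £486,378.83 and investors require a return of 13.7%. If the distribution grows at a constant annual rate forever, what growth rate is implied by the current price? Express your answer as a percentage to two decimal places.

P = D₁/(r−g) ⇒ g = r − D₁/P = 0.137 − £7,900.00/£486,378.83 = 0.120758

12.08%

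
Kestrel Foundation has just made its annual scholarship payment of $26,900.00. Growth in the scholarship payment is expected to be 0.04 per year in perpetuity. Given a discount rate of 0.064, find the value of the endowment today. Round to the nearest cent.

D₁ = D₀ × (1 + g) = $26,900.00 × 1.04 = $27,976.0000
Growing perpetuity: P = D₁ / (r − g) = $27,976.0000 / (0.064 − 0.04) = $1,165,666.67

$1165666.67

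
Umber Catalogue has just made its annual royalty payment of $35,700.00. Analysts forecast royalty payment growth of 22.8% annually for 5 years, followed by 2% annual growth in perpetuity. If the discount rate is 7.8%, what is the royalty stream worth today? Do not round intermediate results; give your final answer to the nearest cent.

$1472672.52

D_1 = 43839.60000
D_2 = 53835.02880
D_3 = 66109.41537
D_4 = 81182.36207
D_5 = 99691.94062
Terminal value at year 5: TV = D_5×(1+g_2)/(r−g_2) = 101685.77943/0.058 = 1753203.09370
P_0 = D_1/(1+r)^1 + D_2/(1+r)^2 + D_3/(1+r)^3 + D_4/(1+r)^4 + D_5/(1+r)^5 + TV/(1+r)^5
    = 40667.53247 + 46326.28003 + 52772.42289 + 60115.52440 + 68480.39329 + 1204310.36478 = 1472672.51786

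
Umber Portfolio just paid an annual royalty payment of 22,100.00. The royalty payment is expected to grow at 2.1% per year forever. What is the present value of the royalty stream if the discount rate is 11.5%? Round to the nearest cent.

D₁ = D₀ × (1 + g) = 22,100.00 × 1.021 = 22,564.1000
Growing perpetuity: P = D₁ / (r − g) = 22,564.1000 / (0.115 − 0.021) = 240,043.62

240043.62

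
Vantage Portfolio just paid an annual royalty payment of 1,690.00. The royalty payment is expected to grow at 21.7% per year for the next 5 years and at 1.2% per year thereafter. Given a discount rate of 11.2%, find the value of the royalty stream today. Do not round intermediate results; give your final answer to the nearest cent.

D_1 = 2056.73000
D_2 = 2503.04041
D_3 = 3046.20018
D_4 = 3707.22562
D_5 = 4511.69358
Terminal value at year 5: TV = D_5×(1+g_2)/(r−g_2) = 4565.83390/0.1 = 45658.33900
P_0 = D_1/(1+r)^1 + D_2/(1+r)^2 + D_3/(1+r)^3 + D_4/(1+r)^4 + D_5/(1+r)^5 + TV/(1+r)^5
    = 1849.57734 + 2024.22268 + 2215.35881 + 2424.54288 + 2653.47903 + 26853.20777 = 38020.38850

38020.39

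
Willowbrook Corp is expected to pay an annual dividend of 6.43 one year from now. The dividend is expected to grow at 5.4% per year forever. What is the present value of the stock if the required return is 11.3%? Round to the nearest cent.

108.98

Growing perpetuity: P = D₁ / (r − g) = 6.4300 / (0.113 − 0.054) = 108.98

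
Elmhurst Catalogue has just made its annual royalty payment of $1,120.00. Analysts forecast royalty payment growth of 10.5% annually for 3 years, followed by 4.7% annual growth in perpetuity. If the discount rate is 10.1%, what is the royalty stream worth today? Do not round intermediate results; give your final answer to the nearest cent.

D_1 = 1237.60000
D_2 = 1367.54800
D_3 = 1511.14054
Terminal value at year 3: TV = D_3×(1+g_2)/(r−g_2) = 1582.16415/0.054 = 29299.33603
P_0 = D_1/(1+r)^1 + D_2/(1+r)^2 + D_3/(1+r)^3 + TV/(1+r)^3
    = 1124.06903 + 1128.15284 + 1132.25149 + 21953.09828 = 25337.57164

$25337.57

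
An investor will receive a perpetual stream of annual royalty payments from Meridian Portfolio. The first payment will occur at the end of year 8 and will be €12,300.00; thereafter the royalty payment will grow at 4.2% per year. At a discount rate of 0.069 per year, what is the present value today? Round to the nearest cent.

€285560.02

Value at end of year 7: C₁ / (r − g) = €12,300.00 / (0.069 − 0.042) = €455,555.5556
Discount to today: PV = €455,555.5556 / (1 + 0.069)^7 = €455,555.5556 / 1.595306 = €285,560.02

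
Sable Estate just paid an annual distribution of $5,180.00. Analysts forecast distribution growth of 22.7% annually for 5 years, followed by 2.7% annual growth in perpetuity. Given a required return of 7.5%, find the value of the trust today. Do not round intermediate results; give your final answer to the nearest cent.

D_1 = 6355.86000
D_2 = 7798.64022
D_3 = 9568.93155
D_4 = 11741.07901
D_5 = 14406.30395
Terminal value at year 5: TV = D_5×(1+g_2)/(r−g_2) = 14795.27415/0.048 = 308234.87821
P_0 = D_1/(1+r)^1 + D_2/(1+r)^2 + D_3/(1+r)^3 + D_4/(1+r)^4 + D_5/(1+r)^5 + TV/(1+r)^5
    = 5912.42791 + 6748.41771 + 7702.61259 + 8791.72618 + 10034.83537 + 214703.66521 = 253893.68498

$253893.68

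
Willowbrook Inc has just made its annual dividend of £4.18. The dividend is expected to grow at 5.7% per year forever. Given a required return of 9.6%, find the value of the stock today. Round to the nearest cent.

£113.29

D₁ = D₀ × (1 + g) = £4.18 × 1.057 = £4.4183
Growing perpetuity: P = D₁ / (r − g) = £4.4183 / (0.096 − 0.057) = £113.29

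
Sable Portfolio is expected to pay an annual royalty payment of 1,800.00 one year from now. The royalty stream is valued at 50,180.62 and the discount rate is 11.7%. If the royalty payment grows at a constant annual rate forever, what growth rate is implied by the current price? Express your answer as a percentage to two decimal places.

8.11%

P = D₁/(r−g) ⇒ g = r − D₁/P = 0.117 − 1,800.00/50,180.62 = 0.081130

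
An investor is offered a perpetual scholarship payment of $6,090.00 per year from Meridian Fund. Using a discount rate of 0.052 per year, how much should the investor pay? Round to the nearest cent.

Level perpetuity: PV = C / r = $6,090.00 / 0.052 = $117,115.38

$117115.38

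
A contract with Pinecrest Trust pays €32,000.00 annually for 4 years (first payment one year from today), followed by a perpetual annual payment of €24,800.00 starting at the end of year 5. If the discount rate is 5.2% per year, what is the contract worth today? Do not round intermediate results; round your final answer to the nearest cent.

PV of 4-year annuity: €32,000.00 × [1 − (1+0.052)^−4] / 0.052 = 112945.23031
Perpetuity value at year 4: €24,800.00 / 0.052 = 476923.07692
PV of perpetuity: 476923.07692 / (1+0.052)^4 = 389390.52343
Total PV = 112945.23031 + 389390.52343 = 502335.75374

€502335.75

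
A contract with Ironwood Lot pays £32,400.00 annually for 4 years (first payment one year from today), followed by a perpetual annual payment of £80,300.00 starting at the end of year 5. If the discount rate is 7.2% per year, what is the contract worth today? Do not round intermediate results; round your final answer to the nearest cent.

£953760.23

PV of 4-year annuity: £32,400.00 × [1 − (1+0.072)^−4] / 0.072 = 109251.95536
Perpetuity value at year 4: £80,300.00 / 0.072 = 1115277.77778
PV of perpetuity: 1115277.77778 / (1+0.072)^4 = 844508.27114
Total PV = 109251.95536 + 844508.27114 = 953760.22649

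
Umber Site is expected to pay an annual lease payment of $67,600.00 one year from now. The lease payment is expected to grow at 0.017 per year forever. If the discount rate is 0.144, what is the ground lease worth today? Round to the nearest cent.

$532283.46

Growing perpetuity: P = D₁ / (r − g) = $67,600.0000 / (0.144 − 0.017) = $532,283.46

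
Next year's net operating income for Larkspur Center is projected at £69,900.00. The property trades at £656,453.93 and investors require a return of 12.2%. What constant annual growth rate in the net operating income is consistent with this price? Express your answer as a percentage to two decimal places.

1.55%

P = D₁/(r−g) ⇒ g = r − D₁/P = 0.122 − £69,900.00/£656,453.93 = 0.015519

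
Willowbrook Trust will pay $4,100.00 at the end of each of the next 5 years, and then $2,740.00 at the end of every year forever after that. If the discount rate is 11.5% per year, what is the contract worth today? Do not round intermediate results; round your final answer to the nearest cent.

$28789.92

PV of 5-year annuity: $4,100.00 × [1 − (1+0.115)^−5] / 0.115 = 14964.49917
Perpetuity value at year 5: $2,740.00 / 0.115 = 23826.08696
PV of perpetuity: 23826.08696 / (1+0.115)^5 = 13825.42166
Total PV = 14964.49917 + 13825.42166 = 28789.92083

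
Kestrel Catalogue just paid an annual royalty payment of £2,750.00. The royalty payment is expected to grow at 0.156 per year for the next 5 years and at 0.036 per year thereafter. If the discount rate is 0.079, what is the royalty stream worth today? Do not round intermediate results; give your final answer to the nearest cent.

D_1 = 3179.00000
D_2 = 3674.92400
D_3 = 4248.21214
D_4 = 4910.93324
D_5 = 5677.03882
Terminal value at year 5: TV = D_5×(1+g_2)/(r−g_2) = 5881.41222/0.043 = 136777.02840
P_0 = D_1/(1+r)^1 + D_2/(1+r)^2 + D_3/(1+r)^3 + D_4/(1+r)^4 + D_5/(1+r)^5 + TV/(1+r)^5
    = 2946.24652 + 3156.49767 + 3381.75283 + 3623.08273 + 3881.63451 + 93520.31063 = 110509.52490

£110509.52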